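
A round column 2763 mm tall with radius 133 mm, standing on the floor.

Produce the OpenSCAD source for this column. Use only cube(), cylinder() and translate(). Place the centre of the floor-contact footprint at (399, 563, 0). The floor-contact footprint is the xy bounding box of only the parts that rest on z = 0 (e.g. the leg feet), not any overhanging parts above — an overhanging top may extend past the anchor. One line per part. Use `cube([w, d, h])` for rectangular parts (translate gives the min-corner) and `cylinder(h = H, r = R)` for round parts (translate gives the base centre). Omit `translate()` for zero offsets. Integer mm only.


translate([399, 563, 0]) cylinder(h = 2763, r = 133);


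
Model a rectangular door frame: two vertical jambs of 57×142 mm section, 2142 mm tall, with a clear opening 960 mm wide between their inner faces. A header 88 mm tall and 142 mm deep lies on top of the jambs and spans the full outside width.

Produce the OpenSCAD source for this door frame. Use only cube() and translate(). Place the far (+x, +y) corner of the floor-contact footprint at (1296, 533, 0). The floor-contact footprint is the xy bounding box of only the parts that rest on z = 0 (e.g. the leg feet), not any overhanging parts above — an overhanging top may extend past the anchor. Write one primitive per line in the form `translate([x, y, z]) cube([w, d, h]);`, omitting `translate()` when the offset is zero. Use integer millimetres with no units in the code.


translate([222, 391, 0]) cube([57, 142, 2142]);
translate([1239, 391, 0]) cube([57, 142, 2142]);
translate([222, 391, 2142]) cube([1074, 142, 88]);


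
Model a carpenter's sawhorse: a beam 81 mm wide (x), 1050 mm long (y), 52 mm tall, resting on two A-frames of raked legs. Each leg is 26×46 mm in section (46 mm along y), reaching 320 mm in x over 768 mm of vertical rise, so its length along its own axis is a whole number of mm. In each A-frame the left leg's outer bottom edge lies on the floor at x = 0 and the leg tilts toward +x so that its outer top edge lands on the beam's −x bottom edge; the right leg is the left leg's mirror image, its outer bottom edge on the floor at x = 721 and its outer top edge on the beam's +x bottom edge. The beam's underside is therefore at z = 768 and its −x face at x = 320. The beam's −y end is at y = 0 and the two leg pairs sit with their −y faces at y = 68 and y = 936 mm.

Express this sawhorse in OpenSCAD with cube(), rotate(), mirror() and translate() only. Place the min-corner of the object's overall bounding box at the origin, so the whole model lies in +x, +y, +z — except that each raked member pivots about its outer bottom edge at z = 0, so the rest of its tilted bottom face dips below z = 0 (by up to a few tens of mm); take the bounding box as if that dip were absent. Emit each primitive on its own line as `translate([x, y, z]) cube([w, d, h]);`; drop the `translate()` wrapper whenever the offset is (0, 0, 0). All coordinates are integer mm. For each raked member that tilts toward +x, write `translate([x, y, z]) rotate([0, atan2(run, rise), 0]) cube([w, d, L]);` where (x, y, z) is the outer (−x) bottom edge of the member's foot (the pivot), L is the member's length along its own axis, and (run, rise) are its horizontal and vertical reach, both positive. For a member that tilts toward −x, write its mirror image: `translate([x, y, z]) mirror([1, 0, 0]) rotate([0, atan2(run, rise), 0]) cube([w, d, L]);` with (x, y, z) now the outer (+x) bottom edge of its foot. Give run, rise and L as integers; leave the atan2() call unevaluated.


translate([320, 0, 768]) cube([81, 1050, 52]);
translate([0, 68, 0]) rotate([0, atan2(320, 768), 0]) cube([26, 46, 832]);
translate([721, 68, 0]) mirror([1, 0, 0]) rotate([0, atan2(320, 768), 0]) cube([26, 46, 832]);
translate([0, 936, 0]) rotate([0, atan2(320, 768), 0]) cube([26, 46, 832]);
translate([721, 936, 0]) mirror([1, 0, 0]) rotate([0, atan2(320, 768), 0]) cube([26, 46, 832]);


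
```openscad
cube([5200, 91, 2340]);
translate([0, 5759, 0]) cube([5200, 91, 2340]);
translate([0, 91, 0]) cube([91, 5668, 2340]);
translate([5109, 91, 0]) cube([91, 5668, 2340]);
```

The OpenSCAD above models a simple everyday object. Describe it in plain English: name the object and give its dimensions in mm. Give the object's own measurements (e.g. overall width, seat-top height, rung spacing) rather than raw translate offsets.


The wall frame of a small rectangular building: four walls, each 2340 mm tall and 91 mm thick, enclosing a footprint 5200 mm (x) by 5850 mm (y) outside-to-outside, with no floor or roof. The front and back walls (the −y and +y sides) span the full width; the two side walls fit between them.


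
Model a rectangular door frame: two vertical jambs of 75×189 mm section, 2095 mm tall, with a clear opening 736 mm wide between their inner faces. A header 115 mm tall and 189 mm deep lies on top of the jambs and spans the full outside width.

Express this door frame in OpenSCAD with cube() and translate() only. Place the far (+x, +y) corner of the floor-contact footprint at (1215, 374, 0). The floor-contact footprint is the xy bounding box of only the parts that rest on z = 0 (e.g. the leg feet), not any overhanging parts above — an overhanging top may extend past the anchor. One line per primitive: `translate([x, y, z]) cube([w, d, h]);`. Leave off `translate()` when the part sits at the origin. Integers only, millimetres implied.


translate([329, 185, 0]) cube([75, 189, 2095]);
translate([1140, 185, 0]) cube([75, 189, 2095]);
translate([329, 185, 2095]) cube([886, 189, 115]);


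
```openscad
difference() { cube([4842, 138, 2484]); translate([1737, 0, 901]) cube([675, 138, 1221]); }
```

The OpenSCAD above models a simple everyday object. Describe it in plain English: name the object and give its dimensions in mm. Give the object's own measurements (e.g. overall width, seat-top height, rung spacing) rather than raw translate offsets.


A wall 4842 mm long (x), 138 mm thick (y), 2484 mm tall, with a rectangular window opening cut through it. The opening is 675 mm wide and 1221 mm tall; its sill is at z = 901 mm and its near (−x) edge is 1737 mm from the wall's −x end. The opening passes through the full wall thickness.


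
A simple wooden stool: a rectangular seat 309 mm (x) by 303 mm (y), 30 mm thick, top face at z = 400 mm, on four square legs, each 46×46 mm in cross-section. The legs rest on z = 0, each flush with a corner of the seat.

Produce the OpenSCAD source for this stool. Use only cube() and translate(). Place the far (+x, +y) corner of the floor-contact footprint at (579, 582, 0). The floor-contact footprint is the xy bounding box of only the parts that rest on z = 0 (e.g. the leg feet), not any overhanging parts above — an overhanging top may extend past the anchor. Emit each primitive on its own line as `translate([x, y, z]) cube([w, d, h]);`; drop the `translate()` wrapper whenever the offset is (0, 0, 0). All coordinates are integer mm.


translate([270, 279, 370]) cube([309, 303, 30]);
translate([270, 279, 0]) cube([46, 46, 370]);
translate([533, 279, 0]) cube([46, 46, 370]);
translate([270, 536, 0]) cube([46, 46, 370]);
translate([533, 536, 0]) cube([46, 46, 370]);


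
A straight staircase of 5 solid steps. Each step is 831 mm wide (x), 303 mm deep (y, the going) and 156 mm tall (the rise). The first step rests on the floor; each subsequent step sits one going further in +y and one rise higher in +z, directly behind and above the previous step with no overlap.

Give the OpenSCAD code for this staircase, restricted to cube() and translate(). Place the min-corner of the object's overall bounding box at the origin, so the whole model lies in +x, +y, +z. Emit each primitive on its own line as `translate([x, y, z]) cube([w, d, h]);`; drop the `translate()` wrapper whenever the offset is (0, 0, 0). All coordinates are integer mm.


cube([831, 303, 156]);
translate([0, 303, 156]) cube([831, 303, 156]);
translate([0, 606, 312]) cube([831, 303, 156]);
translate([0, 909, 468]) cube([831, 303, 156]);
translate([0, 1212, 624]) cube([831, 303, 156]);


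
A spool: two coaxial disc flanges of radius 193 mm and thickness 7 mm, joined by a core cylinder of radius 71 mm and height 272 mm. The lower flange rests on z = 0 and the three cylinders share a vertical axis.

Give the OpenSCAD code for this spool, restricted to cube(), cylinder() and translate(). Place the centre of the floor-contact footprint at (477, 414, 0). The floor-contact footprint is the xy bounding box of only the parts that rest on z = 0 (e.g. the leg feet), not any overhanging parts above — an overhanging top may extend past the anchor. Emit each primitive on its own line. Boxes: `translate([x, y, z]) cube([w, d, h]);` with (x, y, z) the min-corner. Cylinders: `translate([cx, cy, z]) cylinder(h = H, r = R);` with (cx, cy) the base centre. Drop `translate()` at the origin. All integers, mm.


translate([477, 414, 0]) cylinder(h = 7, r = 193);
translate([477, 414, 7]) cylinder(h = 272, r = 71);
translate([477, 414, 279]) cylinder(h = 7, r = 193);


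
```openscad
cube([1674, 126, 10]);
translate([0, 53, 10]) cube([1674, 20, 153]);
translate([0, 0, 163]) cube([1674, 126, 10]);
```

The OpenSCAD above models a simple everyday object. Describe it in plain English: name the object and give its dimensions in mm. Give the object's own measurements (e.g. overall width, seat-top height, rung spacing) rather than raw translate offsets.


An I-beam lying along x, 1674 mm long. Overall section height 173 mm. Two flanges 126 mm wide (y) and 10 mm thick, one on the floor and one at the top; a web 20 mm thick runs between them, centred on the flange width.


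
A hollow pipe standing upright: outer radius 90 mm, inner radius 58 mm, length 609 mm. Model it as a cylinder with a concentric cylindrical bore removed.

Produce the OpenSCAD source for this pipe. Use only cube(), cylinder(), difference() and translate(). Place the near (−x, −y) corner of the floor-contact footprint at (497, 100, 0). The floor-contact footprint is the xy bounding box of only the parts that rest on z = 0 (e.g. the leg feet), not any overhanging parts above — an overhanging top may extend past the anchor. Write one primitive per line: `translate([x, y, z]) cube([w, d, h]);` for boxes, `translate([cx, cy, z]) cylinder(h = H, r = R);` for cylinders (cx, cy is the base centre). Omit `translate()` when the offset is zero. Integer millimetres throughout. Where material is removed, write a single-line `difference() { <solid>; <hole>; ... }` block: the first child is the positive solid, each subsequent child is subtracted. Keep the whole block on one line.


difference() { translate([587, 190, 0]) cylinder(h = 609, r = 90); translate([587, 190, 0]) cylinder(h = 609, r = 58); }


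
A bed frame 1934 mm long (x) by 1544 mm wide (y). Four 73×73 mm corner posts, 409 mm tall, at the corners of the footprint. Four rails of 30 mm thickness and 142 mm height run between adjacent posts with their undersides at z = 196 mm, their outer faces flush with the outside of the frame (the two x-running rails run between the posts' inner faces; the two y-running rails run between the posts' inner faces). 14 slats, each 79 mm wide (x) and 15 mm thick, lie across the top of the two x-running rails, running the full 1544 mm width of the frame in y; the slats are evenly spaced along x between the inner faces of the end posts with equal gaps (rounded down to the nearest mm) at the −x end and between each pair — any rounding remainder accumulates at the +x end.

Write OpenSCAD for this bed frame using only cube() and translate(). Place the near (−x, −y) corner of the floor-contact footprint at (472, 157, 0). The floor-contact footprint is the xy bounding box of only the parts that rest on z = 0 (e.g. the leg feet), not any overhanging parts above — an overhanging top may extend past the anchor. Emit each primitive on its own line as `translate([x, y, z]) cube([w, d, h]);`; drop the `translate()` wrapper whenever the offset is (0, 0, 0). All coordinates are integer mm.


// slat z = rail_z + rail_h = 196 + 142 = 338
// slat gap = ⌊(1788 − 14·79) / 15⌋ = 45
translate([472, 157, 0]) cube([73, 73, 409]);
translate([472, 1628, 0]) cube([73, 73, 409]);
translate([2333, 157, 0]) cube([73, 73, 409]);
translate([2333, 1628, 0]) cube([73, 73, 409]);
translate([545, 157, 196]) cube([1788, 30, 142]);
translate([545, 1671, 196]) cube([1788, 30, 142]);
translate([472, 230, 196]) cube([30, 1398, 142]);
translate([2376, 230, 196]) cube([30, 1398, 142]);
translate([590, 157, 338]) cube([79, 1544, 15]);
translate([714, 157, 338]) cube([79, 1544, 15]);
translate([838, 157, 338]) cube([79, 1544, 15]);
translate([962, 157, 338]) cube([79, 1544, 15]);
translate([1086, 157, 338]) cube([79, 1544, 15]);
translate([1210, 157, 338]) cube([79, 1544, 15]);
translate([1334, 157, 338]) cube([79, 1544, 15]);
translate([1458, 157, 338]) cube([79, 1544, 15]);
translate([1582, 157, 338]) cube([79, 1544, 15]);
translate([1706, 157, 338]) cube([79, 1544, 15]);
translate([1830, 157, 338]) cube([79, 1544, 15]);
translate([1954, 157, 338]) cube([79, 1544, 15]);
translate([2078, 157, 338]) cube([79, 1544, 15]);
translate([2202, 157, 338]) cube([79, 1544, 15]);


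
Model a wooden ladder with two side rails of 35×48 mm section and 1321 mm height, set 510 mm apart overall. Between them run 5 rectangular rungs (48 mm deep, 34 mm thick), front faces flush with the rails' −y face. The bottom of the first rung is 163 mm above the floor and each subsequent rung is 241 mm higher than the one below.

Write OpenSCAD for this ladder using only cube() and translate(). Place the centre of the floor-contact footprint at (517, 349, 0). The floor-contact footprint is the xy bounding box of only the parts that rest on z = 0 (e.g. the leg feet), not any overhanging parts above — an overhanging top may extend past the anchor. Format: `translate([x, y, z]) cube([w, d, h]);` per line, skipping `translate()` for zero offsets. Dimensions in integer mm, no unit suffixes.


translate([262, 325, 0]) cube([35, 48, 1321]);
translate([737, 325, 0]) cube([35, 48, 1321]);
translate([297, 325, 163]) cube([440, 48, 34]);
translate([297, 325, 404]) cube([440, 48, 34]);
translate([297, 325, 645]) cube([440, 48, 34]);
translate([297, 325, 886]) cube([440, 48, 34]);
translate([297, 325, 1127]) cube([440, 48, 34]);


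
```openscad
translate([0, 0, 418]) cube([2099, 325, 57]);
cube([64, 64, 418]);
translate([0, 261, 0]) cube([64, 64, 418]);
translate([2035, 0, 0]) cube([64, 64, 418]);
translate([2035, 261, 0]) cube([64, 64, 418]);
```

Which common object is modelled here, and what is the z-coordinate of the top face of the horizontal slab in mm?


A bench. The seat-top height is 475 mm.

A long slab on four corner posts — a bench. The slab sits at z = 418 with thickness 57, so the top is 418 + 57 = 475 mm.


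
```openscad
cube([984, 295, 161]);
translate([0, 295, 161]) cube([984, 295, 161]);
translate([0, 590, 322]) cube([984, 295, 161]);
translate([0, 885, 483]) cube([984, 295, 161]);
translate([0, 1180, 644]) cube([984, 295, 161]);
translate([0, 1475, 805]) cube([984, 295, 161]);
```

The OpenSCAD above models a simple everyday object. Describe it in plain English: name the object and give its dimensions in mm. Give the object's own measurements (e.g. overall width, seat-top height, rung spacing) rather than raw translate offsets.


A straight staircase of 6 solid steps. Each step is 984 mm wide (x), 295 mm deep (y, the going) and 161 mm tall (the rise). The first step rests on the floor; each subsequent step sits one going further in +y and one rise higher in +z, directly behind and above the previous step with no overlap.


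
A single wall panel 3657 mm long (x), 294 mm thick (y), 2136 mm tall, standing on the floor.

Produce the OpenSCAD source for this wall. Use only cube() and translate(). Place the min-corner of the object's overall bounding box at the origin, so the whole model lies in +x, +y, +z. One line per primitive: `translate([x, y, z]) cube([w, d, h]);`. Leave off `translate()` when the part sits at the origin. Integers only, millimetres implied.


cube([3657, 294, 2136]);


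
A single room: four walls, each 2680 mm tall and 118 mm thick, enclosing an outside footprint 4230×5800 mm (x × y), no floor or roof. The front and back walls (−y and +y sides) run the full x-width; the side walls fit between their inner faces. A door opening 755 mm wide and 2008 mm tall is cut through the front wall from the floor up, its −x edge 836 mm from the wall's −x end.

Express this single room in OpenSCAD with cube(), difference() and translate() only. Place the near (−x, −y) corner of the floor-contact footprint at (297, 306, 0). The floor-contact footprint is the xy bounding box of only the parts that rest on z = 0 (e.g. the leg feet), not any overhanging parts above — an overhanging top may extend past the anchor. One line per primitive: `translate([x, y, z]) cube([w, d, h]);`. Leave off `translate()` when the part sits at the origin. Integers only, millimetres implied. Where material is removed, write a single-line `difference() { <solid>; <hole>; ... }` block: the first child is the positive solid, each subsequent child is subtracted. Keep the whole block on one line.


difference() { translate([297, 306, 0]) cube([4230, 118, 2680]); translate([1133, 306, 0]) cube([755, 118, 2008]); }
translate([297, 5988, 0]) cube([4230, 118, 2680]);
translate([297, 424, 0]) cube([118, 5564, 2680]);
translate([4409, 424, 0]) cube([118, 5564, 2680]);


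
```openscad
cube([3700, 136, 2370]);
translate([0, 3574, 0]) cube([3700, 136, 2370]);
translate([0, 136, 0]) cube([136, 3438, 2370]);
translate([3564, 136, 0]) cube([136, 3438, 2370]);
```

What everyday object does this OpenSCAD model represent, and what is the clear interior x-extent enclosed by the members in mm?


A house (or room) frame. The interior width is 3428 mm.

Four 2370 mm walls enclosing a rectangle with no floor or roof — a room or house frame. Outside width is 3700 mm and wall thickness is 136 mm, so the interior width is 3700 − 2 × 136 = 3428 mm.


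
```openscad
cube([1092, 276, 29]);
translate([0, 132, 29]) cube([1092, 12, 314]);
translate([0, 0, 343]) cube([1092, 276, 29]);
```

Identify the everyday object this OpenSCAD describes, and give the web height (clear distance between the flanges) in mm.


An I-beam. The web height is 314 mm.

Two wide flanges with a thin centred web — an I-beam. Overall 372 mm minus two 29 mm flanges gives a web of 372 − 2·29 = 314 mm.


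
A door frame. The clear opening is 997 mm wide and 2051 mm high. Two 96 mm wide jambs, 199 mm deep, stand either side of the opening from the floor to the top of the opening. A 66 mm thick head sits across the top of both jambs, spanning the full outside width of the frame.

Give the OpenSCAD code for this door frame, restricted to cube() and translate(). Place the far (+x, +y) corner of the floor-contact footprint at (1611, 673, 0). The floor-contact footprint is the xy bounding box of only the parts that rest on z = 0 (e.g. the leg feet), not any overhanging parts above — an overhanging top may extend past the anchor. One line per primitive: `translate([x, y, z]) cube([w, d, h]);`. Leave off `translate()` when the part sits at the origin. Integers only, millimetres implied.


translate([422, 474, 0]) cube([96, 199, 2051]);
translate([1515, 474, 0]) cube([96, 199, 2051]);
translate([422, 474, 2051]) cube([1189, 199, 66]);


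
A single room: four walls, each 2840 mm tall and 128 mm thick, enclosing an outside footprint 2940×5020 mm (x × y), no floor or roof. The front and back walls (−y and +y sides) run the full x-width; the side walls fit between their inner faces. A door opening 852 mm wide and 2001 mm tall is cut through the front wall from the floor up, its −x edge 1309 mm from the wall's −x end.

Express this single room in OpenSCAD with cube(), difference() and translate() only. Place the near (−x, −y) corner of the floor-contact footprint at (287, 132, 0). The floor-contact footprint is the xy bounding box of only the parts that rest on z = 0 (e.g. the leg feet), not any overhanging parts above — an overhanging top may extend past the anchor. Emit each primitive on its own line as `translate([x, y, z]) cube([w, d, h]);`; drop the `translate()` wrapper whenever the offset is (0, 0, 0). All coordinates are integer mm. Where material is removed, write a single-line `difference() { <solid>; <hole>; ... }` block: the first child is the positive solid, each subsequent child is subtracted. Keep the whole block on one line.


difference() { translate([287, 132, 0]) cube([2940, 128, 2840]); translate([1596, 132, 0]) cube([852, 128, 2001]); }
translate([287, 5024, 0]) cube([2940, 128, 2840]);
translate([287, 260, 0]) cube([128, 4764, 2840]);
translate([3099, 260, 0]) cube([128, 4764, 2840]);


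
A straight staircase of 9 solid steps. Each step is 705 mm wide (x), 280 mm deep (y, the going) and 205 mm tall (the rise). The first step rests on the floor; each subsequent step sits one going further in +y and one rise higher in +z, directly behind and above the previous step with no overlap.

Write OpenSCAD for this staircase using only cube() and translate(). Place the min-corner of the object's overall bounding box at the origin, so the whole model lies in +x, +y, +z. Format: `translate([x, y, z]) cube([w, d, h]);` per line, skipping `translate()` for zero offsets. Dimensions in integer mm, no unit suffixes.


cube([705, 280, 205]);
translate([0, 280, 205]) cube([705, 280, 205]);
translate([0, 560, 410]) cube([705, 280, 205]);
translate([0, 840, 615]) cube([705, 280, 205]);
translate([0, 1120, 820]) cube([705, 280, 205]);
translate([0, 1400, 1025]) cube([705, 280, 205]);
translate([0, 1680, 1230]) cube([705, 280, 205]);
translate([0, 1960, 1435]) cube([705, 280, 205]);
translate([0, 2240, 1640]) cube([705, 280, 205]);


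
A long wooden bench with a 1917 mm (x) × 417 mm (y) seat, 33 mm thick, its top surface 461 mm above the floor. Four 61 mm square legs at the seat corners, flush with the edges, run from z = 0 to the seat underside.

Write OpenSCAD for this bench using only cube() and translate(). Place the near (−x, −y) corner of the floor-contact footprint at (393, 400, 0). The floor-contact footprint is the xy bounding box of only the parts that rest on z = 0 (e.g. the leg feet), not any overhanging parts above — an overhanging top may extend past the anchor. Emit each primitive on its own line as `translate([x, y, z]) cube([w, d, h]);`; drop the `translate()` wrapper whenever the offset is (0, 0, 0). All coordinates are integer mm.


translate([393, 400, 428]) cube([1917, 417, 33]);
translate([393, 400, 0]) cube([61, 61, 428]);
translate([393, 756, 0]) cube([61, 61, 428]);
translate([2249, 400, 0]) cube([61, 61, 428]);
translate([2249, 756, 0]) cube([61, 61, 428]);


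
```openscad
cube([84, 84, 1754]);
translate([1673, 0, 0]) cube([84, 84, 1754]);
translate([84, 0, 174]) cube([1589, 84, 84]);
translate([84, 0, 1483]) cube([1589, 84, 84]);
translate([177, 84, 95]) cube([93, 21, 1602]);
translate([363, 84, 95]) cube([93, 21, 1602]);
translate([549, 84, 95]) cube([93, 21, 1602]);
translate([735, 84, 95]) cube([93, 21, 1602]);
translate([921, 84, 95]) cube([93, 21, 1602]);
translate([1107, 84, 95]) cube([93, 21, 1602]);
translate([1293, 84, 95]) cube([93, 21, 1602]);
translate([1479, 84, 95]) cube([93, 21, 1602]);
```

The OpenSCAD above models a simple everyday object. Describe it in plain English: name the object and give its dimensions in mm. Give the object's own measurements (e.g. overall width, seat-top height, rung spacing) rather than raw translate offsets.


A fence section. Two 84×84 mm posts, 1754 mm tall, stand on the floor with a clear span of 1589 mm between their inner faces. Two horizontal rails of 84×84 mm section span the gap between the posts with their undersides at z = 174 mm and z = 1483 mm, flush with the posts' −y face. 8 pickets, each 93 mm wide, 21 mm thick and 1602 mm tall, are fixed to the +y face of the rails with their bottoms at z = 95 mm, spaced across the span with a 93 mm gap after the −x post and between neighbouring pickets, with 101 mm left before the +x post.


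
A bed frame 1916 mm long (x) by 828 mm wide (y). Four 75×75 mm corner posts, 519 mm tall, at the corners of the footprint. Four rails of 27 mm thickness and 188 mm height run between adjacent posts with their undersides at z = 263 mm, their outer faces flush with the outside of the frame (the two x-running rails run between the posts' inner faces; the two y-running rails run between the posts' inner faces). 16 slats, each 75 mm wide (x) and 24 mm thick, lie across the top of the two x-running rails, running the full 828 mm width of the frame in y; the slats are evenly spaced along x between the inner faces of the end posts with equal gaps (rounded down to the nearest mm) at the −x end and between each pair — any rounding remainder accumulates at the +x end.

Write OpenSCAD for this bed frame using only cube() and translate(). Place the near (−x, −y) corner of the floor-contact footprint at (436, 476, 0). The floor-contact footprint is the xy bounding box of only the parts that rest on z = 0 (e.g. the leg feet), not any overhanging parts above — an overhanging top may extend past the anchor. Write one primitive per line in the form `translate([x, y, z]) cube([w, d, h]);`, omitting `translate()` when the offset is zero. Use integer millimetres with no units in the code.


translate([436, 476, 0]) cube([75, 75, 519]);
translate([436, 1229, 0]) cube([75, 75, 519]);
translate([2277, 476, 0]) cube([75, 75, 519]);
translate([2277, 1229, 0]) cube([75, 75, 519]);
translate([511, 476, 263]) cube([1766, 27, 188]);
translate([511, 1277, 263]) cube([1766, 27, 188]);
translate([436, 551, 263]) cube([27, 678, 188]);
translate([2325, 551, 263]) cube([27, 678, 188]);
translate([544, 476, 451]) cube([75, 828, 24]);
translate([652, 476, 451]) cube([75, 828, 24]);
translate([760, 476, 451]) cube([75, 828, 24]);
translate([868, 476, 451]) cube([75, 828, 24]);
translate([976, 476, 451]) cube([75, 828, 24]);
translate([1084, 476, 451]) cube([75, 828, 24]);
translate([1192, 476, 451]) cube([75, 828, 24]);
translate([1300, 476, 451]) cube([75, 828, 24]);
translate([1408, 476, 451]) cube([75, 828, 24]);
translate([1516, 476, 451]) cube([75, 828, 24]);
translate([1624, 476, 451]) cube([75, 828, 24]);
translate([1732, 476, 451]) cube([75, 828, 24]);
translate([1840, 476, 451]) cube([75, 828, 24]);
translate([1948, 476, 451]) cube([75, 828, 24]);
translate([2056, 476, 451]) cube([75, 828, 24]);
translate([2164, 476, 451]) cube([75, 828, 24]);


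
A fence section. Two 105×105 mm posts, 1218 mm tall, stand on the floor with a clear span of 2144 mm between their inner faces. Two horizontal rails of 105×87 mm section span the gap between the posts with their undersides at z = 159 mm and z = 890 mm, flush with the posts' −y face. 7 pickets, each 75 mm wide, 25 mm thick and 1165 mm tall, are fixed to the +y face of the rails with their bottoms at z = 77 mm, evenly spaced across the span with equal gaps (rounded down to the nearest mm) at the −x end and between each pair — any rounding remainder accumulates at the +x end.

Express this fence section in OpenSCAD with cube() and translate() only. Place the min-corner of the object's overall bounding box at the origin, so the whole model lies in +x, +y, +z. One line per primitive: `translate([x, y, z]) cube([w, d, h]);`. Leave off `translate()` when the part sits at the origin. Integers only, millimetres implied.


cube([105, 105, 1218]);
translate([2249, 0, 0]) cube([105, 105, 1218]);
translate([105, 0, 159]) cube([2144, 105, 87]);
translate([105, 0, 890]) cube([2144, 105, 87]);
translate([307, 105, 77]) cube([75, 25, 1165]);
translate([584, 105, 77]) cube([75, 25, 1165]);
translate([861, 105, 77]) cube([75, 25, 1165]);
translate([1138, 105, 77]) cube([75, 25, 1165]);
translate([1415, 105, 77]) cube([75, 25, 1165]);
translate([1692, 105, 77]) cube([75, 25, 1165]);
translate([1969, 105, 77]) cube([75, 25, 1165]);


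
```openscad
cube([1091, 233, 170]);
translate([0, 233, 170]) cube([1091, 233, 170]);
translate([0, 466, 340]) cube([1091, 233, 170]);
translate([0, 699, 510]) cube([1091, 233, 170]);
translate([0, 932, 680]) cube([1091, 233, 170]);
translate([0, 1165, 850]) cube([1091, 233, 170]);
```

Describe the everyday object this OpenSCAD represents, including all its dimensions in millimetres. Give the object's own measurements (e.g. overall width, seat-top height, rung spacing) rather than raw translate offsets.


A straight staircase of 6 solid steps. Each step is 1091 mm wide (x), 233 mm deep (y, the going) and 170 mm tall (the rise). The first step rests on the floor; each subsequent step sits one going further in +y and one rise higher in +z, directly behind and above the previous step with no overlap.


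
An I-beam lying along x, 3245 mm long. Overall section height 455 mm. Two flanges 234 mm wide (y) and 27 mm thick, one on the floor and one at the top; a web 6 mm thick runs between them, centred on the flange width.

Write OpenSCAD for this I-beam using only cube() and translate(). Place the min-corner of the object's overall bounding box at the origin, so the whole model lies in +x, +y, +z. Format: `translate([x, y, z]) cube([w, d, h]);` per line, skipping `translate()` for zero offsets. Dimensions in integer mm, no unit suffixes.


cube([3245, 234, 27]);
translate([0, 114, 27]) cube([3245, 6, 401]);
translate([0, 0, 428]) cube([3245, 234, 27]);


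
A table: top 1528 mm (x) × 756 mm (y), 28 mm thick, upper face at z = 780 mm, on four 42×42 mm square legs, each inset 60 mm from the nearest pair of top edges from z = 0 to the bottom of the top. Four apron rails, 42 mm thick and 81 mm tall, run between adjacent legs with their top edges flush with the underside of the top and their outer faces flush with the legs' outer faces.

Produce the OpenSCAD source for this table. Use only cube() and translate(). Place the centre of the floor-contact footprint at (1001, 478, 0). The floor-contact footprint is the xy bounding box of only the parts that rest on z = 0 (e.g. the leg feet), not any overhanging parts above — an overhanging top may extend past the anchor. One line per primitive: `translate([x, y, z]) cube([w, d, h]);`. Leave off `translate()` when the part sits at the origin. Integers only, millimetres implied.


translate([237, 100, 752]) cube([1528, 756, 28]);
translate([297, 160, 0]) cube([42, 42, 752]);
translate([1663, 160, 0]) cube([42, 42, 752]);
translate([297, 754, 0]) cube([42, 42, 752]);
translate([1663, 754, 0]) cube([42, 42, 752]);
translate([339, 160, 671]) cube([1324, 42, 81]);
translate([339, 754, 671]) cube([1324, 42, 81]);
translate([297, 202, 671]) cube([42, 552, 81]);
translate([1663, 202, 671]) cube([42, 552, 81]);


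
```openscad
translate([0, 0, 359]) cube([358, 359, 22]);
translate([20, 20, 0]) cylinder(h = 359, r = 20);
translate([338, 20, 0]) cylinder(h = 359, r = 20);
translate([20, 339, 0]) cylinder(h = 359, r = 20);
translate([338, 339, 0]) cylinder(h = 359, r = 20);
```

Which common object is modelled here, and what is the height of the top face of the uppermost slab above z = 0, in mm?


A stool. The seat height is 381 mm.

A 358×359×22 slab at z = 359 on four corner cylinders — a stool. The seat top is 359 + 22 = 381 mm.


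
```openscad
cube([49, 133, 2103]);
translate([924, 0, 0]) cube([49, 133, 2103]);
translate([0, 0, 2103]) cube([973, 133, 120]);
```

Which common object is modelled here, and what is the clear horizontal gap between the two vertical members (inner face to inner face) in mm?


A door frame. The clear opening width is 875 mm.

Two 2103 mm tall posts with a header on top — a door frame. The left jamb is 49 mm wide at x = 0; the right jamb starts at x = 924. The clear opening is 924 − 49 = 875 mm.


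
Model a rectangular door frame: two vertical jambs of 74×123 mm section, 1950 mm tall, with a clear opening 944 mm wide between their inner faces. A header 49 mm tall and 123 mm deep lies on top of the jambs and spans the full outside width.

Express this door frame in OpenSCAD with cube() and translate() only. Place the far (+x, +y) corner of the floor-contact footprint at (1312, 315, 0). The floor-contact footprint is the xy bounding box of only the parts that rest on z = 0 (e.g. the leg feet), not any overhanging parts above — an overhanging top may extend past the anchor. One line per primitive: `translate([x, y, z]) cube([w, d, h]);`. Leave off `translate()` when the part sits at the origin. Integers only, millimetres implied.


translate([220, 192, 0]) cube([74, 123, 1950]);
translate([1238, 192, 0]) cube([74, 123, 1950]);
translate([220, 192, 1950]) cube([1092, 123, 49]);


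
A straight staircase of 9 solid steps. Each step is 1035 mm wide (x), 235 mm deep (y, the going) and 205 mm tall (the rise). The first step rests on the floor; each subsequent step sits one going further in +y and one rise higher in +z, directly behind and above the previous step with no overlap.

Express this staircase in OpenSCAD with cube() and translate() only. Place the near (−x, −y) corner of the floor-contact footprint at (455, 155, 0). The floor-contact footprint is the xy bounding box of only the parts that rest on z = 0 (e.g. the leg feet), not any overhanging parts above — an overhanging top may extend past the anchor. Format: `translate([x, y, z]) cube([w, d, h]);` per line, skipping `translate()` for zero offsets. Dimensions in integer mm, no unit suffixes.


translate([455, 155, 0]) cube([1035, 235, 205]);
translate([455, 390, 205]) cube([1035, 235, 205]);
translate([455, 625, 410]) cube([1035, 235, 205]);
translate([455, 860, 615]) cube([1035, 235, 205]);
translate([455, 1095, 820]) cube([1035, 235, 205]);
translate([455, 1330, 1025]) cube([1035, 235, 205]);
translate([455, 1565, 1230]) cube([1035, 235, 205]);
translate([455, 1800, 1435]) cube([1035, 235, 205]);
translate([455, 2035, 1640]) cube([1035, 235, 205]);


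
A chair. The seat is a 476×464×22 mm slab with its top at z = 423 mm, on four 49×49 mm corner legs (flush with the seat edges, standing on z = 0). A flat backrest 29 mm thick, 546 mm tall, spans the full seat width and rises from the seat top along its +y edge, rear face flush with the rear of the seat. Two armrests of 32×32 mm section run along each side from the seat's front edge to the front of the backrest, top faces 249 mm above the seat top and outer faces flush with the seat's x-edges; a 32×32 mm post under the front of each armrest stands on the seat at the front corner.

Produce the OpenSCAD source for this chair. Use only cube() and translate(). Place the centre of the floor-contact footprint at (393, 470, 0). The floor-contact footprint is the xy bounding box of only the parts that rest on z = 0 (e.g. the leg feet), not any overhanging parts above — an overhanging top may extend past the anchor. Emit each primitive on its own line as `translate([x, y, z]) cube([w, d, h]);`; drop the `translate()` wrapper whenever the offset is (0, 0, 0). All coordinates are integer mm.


translate([155, 238, 401]) cube([476, 464, 22]);
translate([155, 238, 0]) cube([49, 49, 401]);
translate([582, 238, 0]) cube([49, 49, 401]);
translate([155, 653, 0]) cube([49, 49, 401]);
translate([582, 653, 0]) cube([49, 49, 401]);
translate([155, 673, 423]) cube([476, 29, 546]);
translate([155, 238, 640]) cube([32, 435, 32]);
translate([599, 238, 640]) cube([32, 435, 32]);
translate([155, 238, 423]) cube([32, 32, 217]);
translate([599, 238, 423]) cube([32, 32, 217]);


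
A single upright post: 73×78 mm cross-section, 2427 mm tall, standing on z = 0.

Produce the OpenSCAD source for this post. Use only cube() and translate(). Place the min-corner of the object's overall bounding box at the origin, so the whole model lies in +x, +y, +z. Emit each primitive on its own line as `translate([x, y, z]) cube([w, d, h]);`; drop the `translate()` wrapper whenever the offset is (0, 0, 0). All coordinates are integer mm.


cube([73, 78, 2427]);


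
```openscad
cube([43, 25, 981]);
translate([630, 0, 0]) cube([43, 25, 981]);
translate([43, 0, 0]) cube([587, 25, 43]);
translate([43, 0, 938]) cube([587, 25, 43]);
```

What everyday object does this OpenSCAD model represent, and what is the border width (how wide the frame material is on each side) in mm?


A picture frame. The border width is 43 mm.

Four thin pieces enclosing a rectangular opening — a picture frame. The two full-height stiles are 981 mm tall; the top rail sits at z = 938 and is 43 mm tall, so the border above the opening is 981 − 938 = 43 mm, matching the stile x-width.


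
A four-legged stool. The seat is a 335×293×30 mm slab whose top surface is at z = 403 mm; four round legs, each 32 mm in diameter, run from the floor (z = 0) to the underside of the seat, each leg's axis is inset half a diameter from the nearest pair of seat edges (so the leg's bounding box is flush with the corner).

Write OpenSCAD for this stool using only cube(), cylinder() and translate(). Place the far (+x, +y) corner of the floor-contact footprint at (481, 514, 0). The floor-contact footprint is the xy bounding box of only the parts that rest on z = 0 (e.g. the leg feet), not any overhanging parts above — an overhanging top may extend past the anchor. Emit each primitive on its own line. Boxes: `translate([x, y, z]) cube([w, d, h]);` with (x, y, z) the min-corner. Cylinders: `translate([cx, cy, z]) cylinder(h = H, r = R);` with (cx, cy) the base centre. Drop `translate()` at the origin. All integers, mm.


translate([146, 221, 373]) cube([335, 293, 30]);
translate([162, 237, 0]) cylinder(h = 373, r = 16);
translate([465, 237, 0]) cylinder(h = 373, r = 16);
translate([162, 498, 0]) cylinder(h = 373, r = 16);
translate([465, 498, 0]) cylinder(h = 373, r = 16);


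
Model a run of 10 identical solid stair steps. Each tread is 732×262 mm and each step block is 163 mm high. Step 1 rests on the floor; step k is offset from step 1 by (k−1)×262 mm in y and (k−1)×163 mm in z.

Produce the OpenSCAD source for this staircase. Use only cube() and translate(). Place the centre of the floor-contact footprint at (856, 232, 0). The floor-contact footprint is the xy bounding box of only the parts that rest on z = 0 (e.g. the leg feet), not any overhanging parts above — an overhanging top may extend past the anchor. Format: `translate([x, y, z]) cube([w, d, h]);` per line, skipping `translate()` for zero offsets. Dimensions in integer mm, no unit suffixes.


translate([490, 101, 0]) cube([732, 262, 163]);
translate([490, 363, 163]) cube([732, 262, 163]);
translate([490, 625, 326]) cube([732, 262, 163]);
translate([490, 887, 489]) cube([732, 262, 163]);
translate([490, 1149, 652]) cube([732, 262, 163]);
translate([490, 1411, 815]) cube([732, 262, 163]);
translate([490, 1673, 978]) cube([732, 262, 163]);
translate([490, 1935, 1141]) cube([732, 262, 163]);
translate([490, 2197, 1304]) cube([732, 262, 163]);
translate([490, 2459, 1467]) cube([732, 262, 163]);


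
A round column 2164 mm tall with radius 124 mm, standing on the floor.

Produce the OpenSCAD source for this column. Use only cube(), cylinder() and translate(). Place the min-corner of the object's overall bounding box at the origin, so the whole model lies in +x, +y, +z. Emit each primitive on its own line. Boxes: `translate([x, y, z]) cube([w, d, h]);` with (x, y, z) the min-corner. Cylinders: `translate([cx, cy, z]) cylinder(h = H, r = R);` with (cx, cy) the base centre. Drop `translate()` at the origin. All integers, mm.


translate([124, 124, 0]) cylinder(h = 2164, r = 124);


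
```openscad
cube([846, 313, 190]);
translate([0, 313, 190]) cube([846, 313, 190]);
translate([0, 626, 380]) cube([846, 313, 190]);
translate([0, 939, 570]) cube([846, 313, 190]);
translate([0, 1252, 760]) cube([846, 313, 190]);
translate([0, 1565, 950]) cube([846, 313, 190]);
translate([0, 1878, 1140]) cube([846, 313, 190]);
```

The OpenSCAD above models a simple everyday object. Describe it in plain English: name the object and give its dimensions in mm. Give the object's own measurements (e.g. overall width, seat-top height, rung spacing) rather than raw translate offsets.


A straight staircase of 7 solid steps. Each step is 846 mm wide (x), 313 mm deep (y, the going) and 190 mm tall (the rise). The first step rests on the floor; each subsequent step sits one going further in +y and one rise higher in +z, directly behind and above the previous step with no overlap.
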